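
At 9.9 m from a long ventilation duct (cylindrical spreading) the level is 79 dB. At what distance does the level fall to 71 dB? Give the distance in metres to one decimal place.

Line-source spreading drops the level by 10·log₁₀(r₂/r₁); inverting, r₂/r₁ = 10^(ΔL/10).
r₂ = 9.9·10^((79−71)/10) = 9.9·10^(8.0/10) = 62.46 m.

62.5 m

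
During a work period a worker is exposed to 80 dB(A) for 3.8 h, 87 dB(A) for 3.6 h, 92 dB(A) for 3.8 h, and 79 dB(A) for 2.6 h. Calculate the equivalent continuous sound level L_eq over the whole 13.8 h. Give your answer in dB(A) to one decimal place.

87.9 dB(A)

L_eq = 10·log₁₀[(1/T)·Σ tᵢ·10^(Lᵢ/10)] with T = 13.8 h.
Σ tᵢ·10^(Lᵢ/10) = 3.8·10^(80/10) + 3.6·10^(87/10) + 3.8·10^(92/10) + 2.6·10^(79/10) = 8.413e+09.
L_eq = 10·log₁₀(8.413e+09/13.8) = 87.85 dB(A).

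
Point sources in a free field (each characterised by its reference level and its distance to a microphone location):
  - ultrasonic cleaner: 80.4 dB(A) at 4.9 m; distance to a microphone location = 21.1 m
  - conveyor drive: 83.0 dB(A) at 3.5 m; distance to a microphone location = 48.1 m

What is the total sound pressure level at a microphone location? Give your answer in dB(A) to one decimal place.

First find each source's level at the receiver (point-source: −20·log₁₀(r/r_ref)), then combine on an intensity basis.
ultrasonic cleaner: 80.4 − 20·log₁₀(21.1/4.9) = 80.4 − 12.68 = 67.72 dB(A).
conveyor drive: 83.0 − 20·log₁₀(48.1/3.5) = 83.0 − 22.76 = 60.24 dB(A).
Σ 10^(L/10) = 6.970e+06 → L_total = 10·log₁₀(6.970e+06) = 68.43 dB(A).

68.4 dB(A)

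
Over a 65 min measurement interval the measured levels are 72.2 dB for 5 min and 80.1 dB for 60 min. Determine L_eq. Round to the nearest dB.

80 dB

L_eq = 10·log₁₀[(1/T)·Σ tᵢ·10^(Lᵢ/10)] with T = 65 min.
Σ tᵢ·10^(Lᵢ/10) = 5·10^(72.2/10) + 60·10^(80.1/10) = 6.223e+09.
L_eq = 10·log₁₀(6.223e+09/65) = 79.81 dB.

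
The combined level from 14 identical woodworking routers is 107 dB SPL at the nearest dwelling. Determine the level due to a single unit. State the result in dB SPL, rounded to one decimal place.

95.5 dB SPL

For N identical incoherent sources L_total = L₁ + 10·log₁₀ N, so L₁ = 107 − 10·log₁₀(14) = 107 − 11.461.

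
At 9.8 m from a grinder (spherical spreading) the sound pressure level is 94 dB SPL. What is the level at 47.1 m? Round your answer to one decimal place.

80.4 dB SPL

For a point source, L₂ = L₁ − 20·log₁₀(r₂/r₁).
L₂ = 94 − 20·log₁₀(47.1/9.8) = 94 − 13.636 = 80.36 dB SPL.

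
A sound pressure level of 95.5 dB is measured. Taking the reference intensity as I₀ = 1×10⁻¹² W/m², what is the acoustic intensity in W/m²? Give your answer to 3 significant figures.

0.00355 W/m²

L = 10·log₁₀(I/I₀) ⇒ I = I₀·10^(L/10) = 10⁻¹² × 10^9.55.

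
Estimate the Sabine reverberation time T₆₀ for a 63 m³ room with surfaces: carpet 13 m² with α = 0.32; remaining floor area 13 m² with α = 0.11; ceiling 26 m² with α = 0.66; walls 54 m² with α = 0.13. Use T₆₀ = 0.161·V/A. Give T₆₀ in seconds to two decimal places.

A = Σ Sᵢαᵢ = 13·0.32 + 13·0.11 + 26·0.66 + 54·0.13 = 29.77 m².
T₆₀ = 0.161·V/A = 0.161·63/29.77 = 0.341 s.

0.34 s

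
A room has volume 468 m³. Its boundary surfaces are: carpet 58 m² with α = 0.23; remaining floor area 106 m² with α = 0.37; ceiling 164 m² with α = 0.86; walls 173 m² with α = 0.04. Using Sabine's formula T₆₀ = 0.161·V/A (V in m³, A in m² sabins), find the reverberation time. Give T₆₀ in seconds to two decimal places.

Total absorption A = 58·0.23 + 106·0.37 + 164·0.86 + 173·0.04 = 200.52 m² sabins.
T₆₀ = 0.161 × 468 / 200.52 = 0.376 s.

0.38 s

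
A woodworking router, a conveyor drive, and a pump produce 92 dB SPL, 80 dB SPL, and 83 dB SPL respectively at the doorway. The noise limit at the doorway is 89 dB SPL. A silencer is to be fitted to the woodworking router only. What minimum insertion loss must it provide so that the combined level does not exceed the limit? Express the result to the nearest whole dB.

5 dB

Fixed contribution from the other sources: Σ 10^(L/10) = 10^(80/10) + 10^(83/10) = 2.995e+08 (84.76 dB SPL).
The limit corresponds to 10^(89/10) = 7.943e+08; subtracting the fixed part leaves 4.948e+08 for the woodworking router, i.e. 86.94 dB SPL.
Required insertion loss = 92 − 86.94 = 5.06 dB.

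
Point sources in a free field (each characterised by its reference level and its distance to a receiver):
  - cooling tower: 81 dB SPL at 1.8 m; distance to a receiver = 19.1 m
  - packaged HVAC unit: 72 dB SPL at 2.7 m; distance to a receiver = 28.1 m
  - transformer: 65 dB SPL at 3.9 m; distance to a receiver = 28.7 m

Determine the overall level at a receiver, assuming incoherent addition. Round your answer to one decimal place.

61.2 dB SPL

Propagate each source to the receiver with L = L_ref − 20·log₁₀(r/r_ref), then add intensities.
cooling tower: 81 − 20·log₁₀(19.1/1.8) = 81 − 20.52 = 60.48 dB SPL.
packaged HVAC unit: 72 − 20·log₁₀(28.1/2.7) = 72 − 20.35 = 51.65 dB SPL.
transformer: 65 − 20·log₁₀(28.7/3.9) = 65 − 17.34 = 47.66 dB SPL.
Σ 10^(L/10) = 1.323e+06 → L_total = 10·log₁₀(1.323e+06) = 61.21 dB SPL.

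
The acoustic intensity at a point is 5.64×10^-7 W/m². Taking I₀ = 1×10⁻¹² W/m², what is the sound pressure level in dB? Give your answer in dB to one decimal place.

I/I₀ = 5.64×10^-7/10⁻¹² = 5.64×10^5, and L = 10·log₁₀(I/I₀).
L = 10·(0.7513 + 5) = 57.51 dB.

57.5 dB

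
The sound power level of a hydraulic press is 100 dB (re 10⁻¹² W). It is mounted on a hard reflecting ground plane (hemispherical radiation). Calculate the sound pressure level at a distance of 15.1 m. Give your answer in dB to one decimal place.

L_p = L_w − 10·log₁₀(2π·r²) with r = 15.1 m.
2π·r² = 1433 m², 10·log₁₀ of that is 31.561 dB.
L_p = 100 − 31.561 = 68.44 dB.

68.4 dB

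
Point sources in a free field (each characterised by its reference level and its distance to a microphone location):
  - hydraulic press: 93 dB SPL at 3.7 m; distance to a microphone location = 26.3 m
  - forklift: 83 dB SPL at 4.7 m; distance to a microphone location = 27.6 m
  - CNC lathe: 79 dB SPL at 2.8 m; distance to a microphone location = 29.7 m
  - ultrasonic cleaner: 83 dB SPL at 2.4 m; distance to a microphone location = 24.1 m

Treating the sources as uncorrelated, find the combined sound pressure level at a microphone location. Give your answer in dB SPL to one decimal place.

76.8 dB SPL

Apply inverse-square spreading to bring every level to the receiver, then sum 10^(L/10).
hydraulic press: 93 − 20·log₁₀(26.3/3.7) = 93 − 17.04 = 75.96 dB SPL.
forklift: 83 − 20·log₁₀(27.6/4.7) = 83 − 15.38 = 67.62 dB SPL.
CNC lathe: 79 − 20·log₁₀(29.7/2.8) = 79 − 20.51 = 58.49 dB SPL.
ultrasonic cleaner: 83 − 20·log₁₀(24.1/2.4) = 83 − 20.04 = 62.96 dB SPL.
Σ 10^(L/10) = 4.796e+07 → L_total = 10·log₁₀(4.796e+07) = 76.81 dB SPL.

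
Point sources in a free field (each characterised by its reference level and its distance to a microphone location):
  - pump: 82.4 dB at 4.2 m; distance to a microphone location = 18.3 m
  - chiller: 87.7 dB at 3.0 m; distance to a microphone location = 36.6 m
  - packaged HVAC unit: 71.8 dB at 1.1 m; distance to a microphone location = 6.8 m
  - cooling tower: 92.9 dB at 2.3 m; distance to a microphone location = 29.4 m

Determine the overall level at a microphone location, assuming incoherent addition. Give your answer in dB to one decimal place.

First find each source's level at the receiver (point-source: −20·log₁₀(r/r_ref)), then combine on an intensity basis.
pump: 82.4 − 20·log₁₀(18.3/4.2) = 82.4 − 12.78 = 69.62 dB.
chiller: 87.7 − 20·log₁₀(36.6/3.0) = 87.7 − 21.73 = 65.97 dB.
packaged HVAC unit: 71.8 − 20·log₁₀(6.8/1.1) = 71.8 − 15.82 = 55.98 dB.
cooling tower: 92.9 − 20·log₁₀(29.4/2.3) = 92.9 − 22.13 = 70.77 dB.
Σ 10^(L/10) = 2.544e+07 → L_total = 10·log₁₀(2.544e+07) = 74.06 dB.

74.1 dB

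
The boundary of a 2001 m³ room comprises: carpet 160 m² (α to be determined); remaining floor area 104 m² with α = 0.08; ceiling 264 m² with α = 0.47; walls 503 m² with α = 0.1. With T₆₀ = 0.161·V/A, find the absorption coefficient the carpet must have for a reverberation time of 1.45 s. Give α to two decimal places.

0.25

A = 0.161·V/T₆₀ = 0.161·2001/1.45 = 222.18 m² sabins.
Absorption from the other surfaces = 104·0.08 + 264·0.47 + 503·0.1 = 182.70 m², so the carpet must supply 39.48 m² over 160 m².
α = 39.48/160 = 0.247.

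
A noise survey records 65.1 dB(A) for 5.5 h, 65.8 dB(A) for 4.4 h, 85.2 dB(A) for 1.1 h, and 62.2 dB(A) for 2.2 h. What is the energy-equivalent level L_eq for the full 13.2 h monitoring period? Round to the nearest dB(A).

Weight each interval's intensity by its duration and average over T = 13.2 h:
Σ tᵢ·10^(Lᵢ/10) = 5.5·10^(65.1/10) + 4.4·10^(65.8/10) + 1.1·10^(85.2/10) + 2.2·10^(62.2/10) = 4.024e+08.
L_eq = 10·log₁₀(4.024e+08/13.2) = 74.84 dB(A).

75 dB(A)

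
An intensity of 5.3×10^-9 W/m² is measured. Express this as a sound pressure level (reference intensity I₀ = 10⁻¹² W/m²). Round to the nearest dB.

37 dB

I/I₀ = 5.3×10^-9/10⁻¹² = 5.3×10^3, and L = 10·log₁₀(I/I₀).
L = 10·(0.7243 + 3) = 37.24 dB.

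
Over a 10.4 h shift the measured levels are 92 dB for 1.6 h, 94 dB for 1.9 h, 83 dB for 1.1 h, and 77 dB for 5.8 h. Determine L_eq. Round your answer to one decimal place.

88.8 dB

The energy average is taken in the linear domain: L_eq = 10·log₁₀[(Σ tᵢ·10^(Lᵢ/10))/T], T = 10.4 h.
Σ tᵢ·10^(Lᵢ/10) = 1.6·10^(92/10) + 1.9·10^(94/10) + 1.1·10^(83/10) + 5.8·10^(77/10) = 7.819e+09.
L_eq = 10·log₁₀(7.819e+09/10.4) = 88.76 dB.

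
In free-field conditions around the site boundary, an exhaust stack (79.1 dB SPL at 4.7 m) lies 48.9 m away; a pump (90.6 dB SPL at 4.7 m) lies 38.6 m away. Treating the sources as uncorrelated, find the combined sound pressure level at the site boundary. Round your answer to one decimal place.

Apply inverse-square spreading to bring every level to the receiver, then sum 10^(L/10).
exhaust stack: 79.1 − 20·log₁₀(48.9/4.7) = 79.1 − 20.34 = 58.76 dB SPL.
pump: 90.6 − 20·log₁₀(38.6/4.7) = 90.6 − 18.29 = 72.31 dB SPL.
Σ 10^(L/10) = 1.777e+07 → L_total = 10·log₁₀(1.777e+07) = 72.50 dB SPL.

72.5 dB SPL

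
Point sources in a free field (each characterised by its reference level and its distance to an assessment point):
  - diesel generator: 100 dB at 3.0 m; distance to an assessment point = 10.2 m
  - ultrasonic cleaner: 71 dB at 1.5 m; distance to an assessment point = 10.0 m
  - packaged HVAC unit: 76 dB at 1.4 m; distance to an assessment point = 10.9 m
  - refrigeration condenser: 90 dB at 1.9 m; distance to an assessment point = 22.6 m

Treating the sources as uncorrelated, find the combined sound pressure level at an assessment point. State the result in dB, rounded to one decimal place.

89.4 dB

Apply inverse-square spreading to bring every level to the receiver, then sum 10^(L/10).
diesel generator: 100 − 20·log₁₀(10.2/3.0) = 100 − 10.63 = 89.37 dB.
ultrasonic cleaner: 71 − 20·log₁₀(10.0/1.5) = 71 − 16.48 = 54.52 dB.
packaged HVAC unit: 76 − 20·log₁₀(10.9/1.4) = 76 − 17.83 = 58.17 dB.
refrigeration condenser: 90 − 20·log₁₀(22.6/1.9) = 90 − 21.51 = 68.49 dB.
Σ 10^(L/10) = 8.731e+08 → L_total = 10·log₁₀(8.731e+08) = 89.41 dB.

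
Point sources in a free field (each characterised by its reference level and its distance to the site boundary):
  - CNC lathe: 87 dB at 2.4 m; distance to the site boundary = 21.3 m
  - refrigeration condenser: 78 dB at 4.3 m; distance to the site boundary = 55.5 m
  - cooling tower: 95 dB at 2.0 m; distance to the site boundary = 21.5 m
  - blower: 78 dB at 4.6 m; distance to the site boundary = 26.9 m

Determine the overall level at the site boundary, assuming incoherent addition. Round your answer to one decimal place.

Apply inverse-square spreading to bring every level to the receiver, then sum 10^(L/10).
CNC lathe: 87 − 20·log₁₀(21.3/2.4) = 87 − 18.96 = 68.04 dB.
refrigeration condenser: 78 − 20·log₁₀(55.5/4.3) = 78 − 22.22 = 55.78 dB.
cooling tower: 95 − 20·log₁₀(21.5/2.0) = 95 − 20.63 = 74.37 dB.
blower: 78 − 20·log₁₀(26.9/4.6) = 78 − 15.34 = 62.66 dB.
Σ 10^(L/10) = 3.595e+07 → L_total = 10·log₁₀(3.595e+07) = 75.56 dB.

75.6 dB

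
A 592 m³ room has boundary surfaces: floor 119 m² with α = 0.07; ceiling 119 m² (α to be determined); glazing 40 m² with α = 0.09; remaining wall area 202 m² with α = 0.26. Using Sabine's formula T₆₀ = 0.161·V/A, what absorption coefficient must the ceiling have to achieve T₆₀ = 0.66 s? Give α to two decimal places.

0.67

From T₆₀ = 0.161·V/A, the target T₆₀ = 0.66 s needs A = 0.161·592/0.66 = 144.41 m².
Absorption from the other surfaces = 119·0.07 + 40·0.09 + 202·0.26 = 64.45 m², so the ceiling must supply 79.96 m² over 119 m².
α = 79.96/119 = 0.672.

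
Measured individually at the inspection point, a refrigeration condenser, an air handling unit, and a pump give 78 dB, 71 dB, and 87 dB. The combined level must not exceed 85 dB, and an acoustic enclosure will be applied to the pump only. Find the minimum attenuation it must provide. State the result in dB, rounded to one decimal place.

Everything except the pump sums to 10^(78/10) + 10^(71/10) = 7.568e+07 in linear terms, 78.79 dB.
The limit corresponds to 10^(85/10) = 3.162e+08; subtracting the fixed part leaves 2.405e+08 for the pump, i.e. 83.81 dB.
Required insertion loss = 87 − 83.81 = 3.19 dB.

3.2 dB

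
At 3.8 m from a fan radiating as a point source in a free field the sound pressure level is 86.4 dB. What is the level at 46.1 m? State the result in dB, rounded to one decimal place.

Point-source attenuation: ΔL = 20·log₁₀(r₂/r₁) = 20·log₁₀(46.1/3.8) = 21.678 dB.
L₂ = 86.4 − 20·log₁₀(46.1/3.8) = 86.4 − 21.678 = 64.72 dB.

64.7 dB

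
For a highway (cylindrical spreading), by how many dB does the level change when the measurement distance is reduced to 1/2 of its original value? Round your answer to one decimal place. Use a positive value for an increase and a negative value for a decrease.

+3.0 dB

A line source loses 3 dB per doubling of distance; generally ΔL = −10·log₁₀(r₂/r₁).
ΔL = −10·log₁₀(0.5) = +3.01 dB.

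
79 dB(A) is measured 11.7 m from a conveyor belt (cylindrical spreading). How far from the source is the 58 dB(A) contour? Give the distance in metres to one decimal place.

Line-source spreading drops the level by 10·log₁₀(r₂/r₁); inverting, r₂/r₁ = 10^(ΔL/10).
r₂ = 11.7·10^((79−58)/10) = 11.7·10^(21.0/10) = 1472.94 m.

1472.9 m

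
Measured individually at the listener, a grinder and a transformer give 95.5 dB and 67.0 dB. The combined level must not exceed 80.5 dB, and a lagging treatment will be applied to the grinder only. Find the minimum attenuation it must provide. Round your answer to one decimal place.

Everything except the grinder sums to 10^(67.0/10) = 5.012e+06 in linear terms, 67.00 dB.
To meet 80.5 dB overall, the treated grinder may contribute at most 10^(80.5/10) − 5.012e+06 = 1.072e+08, i.e. 80.30 dB.
So the grinder must be reduced from 95.5 to 80.30 dB: IL = 15.20 dB.

15.2 dB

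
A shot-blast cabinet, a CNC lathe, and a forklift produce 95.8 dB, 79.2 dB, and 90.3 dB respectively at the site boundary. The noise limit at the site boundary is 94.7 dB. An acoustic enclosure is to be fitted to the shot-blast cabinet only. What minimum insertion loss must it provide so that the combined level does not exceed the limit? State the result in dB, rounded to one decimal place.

3.3 dB

The untreated sources together contribute 10^(79.2/10) + 10^(90.3/10) = 1.155e+09, i.e. 90.62 dB.
The limit corresponds to 10^(94.7/10) = 2.951e+09; subtracting the fixed part leaves 1.797e+09 for the shot-blast cabinet, i.e. 92.54 dB.
So the shot-blast cabinet must be reduced from 95.8 to 92.54 dB: IL = 3.26 dB.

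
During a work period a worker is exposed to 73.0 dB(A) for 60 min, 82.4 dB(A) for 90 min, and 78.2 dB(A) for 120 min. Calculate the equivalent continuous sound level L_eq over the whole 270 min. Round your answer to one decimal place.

L_eq = 10·log₁₀[(1/T)·Σ tᵢ·10^(Lᵢ/10)] with T = 270 min.
Σ tᵢ·10^(Lᵢ/10) = 60·10^(73.0/10) + 90·10^(82.4/10) + 120·10^(78.2/10) = 2.477e+10.
L_eq = 10·log₁₀(2.477e+10/270) = 79.62 dB(A).

79.6 dB(A)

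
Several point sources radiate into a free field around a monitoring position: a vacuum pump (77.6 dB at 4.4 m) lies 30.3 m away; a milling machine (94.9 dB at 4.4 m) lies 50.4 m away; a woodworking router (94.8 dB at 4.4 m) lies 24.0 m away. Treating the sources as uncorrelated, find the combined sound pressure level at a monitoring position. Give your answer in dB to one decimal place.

81.0 dB

Propagate each source to the receiver with L = L_ref − 20·log₁₀(r/r_ref), then add intensities.
vacuum pump: 77.6 − 20·log₁₀(30.3/4.4) = 77.6 − 16.76 = 60.84 dB.
milling machine: 94.9 − 20·log₁₀(50.4/4.4) = 94.9 − 21.18 = 73.72 dB.
woodworking router: 94.8 − 20·log₁₀(24.0/4.4) = 94.8 − 14.74 = 80.06 dB.
Σ 10^(L/10) = 1.263e+08 → L_total = 10·log₁₀(1.263e+08) = 81.01 dB.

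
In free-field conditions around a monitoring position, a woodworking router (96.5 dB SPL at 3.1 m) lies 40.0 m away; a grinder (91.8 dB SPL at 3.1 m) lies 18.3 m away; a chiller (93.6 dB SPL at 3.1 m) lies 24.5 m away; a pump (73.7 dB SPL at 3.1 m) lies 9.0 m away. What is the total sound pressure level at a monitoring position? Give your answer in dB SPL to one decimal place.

80.4 dB SPL

Propagate each source to the receiver with L = L_ref − 20·log₁₀(r/r_ref), then add intensities.
woodworking router: 96.5 − 20·log₁₀(40.0/3.1) = 96.5 − 22.21 = 74.29 dB SPL.
grinder: 91.8 − 20·log₁₀(18.3/3.1) = 91.8 − 15.42 = 76.38 dB SPL.
chiller: 93.6 − 20·log₁₀(24.5/3.1) = 93.6 − 17.96 = 75.64 dB SPL.
pump: 73.7 − 20·log₁₀(9.0/3.1) = 73.7 − 9.26 = 64.44 dB SPL.
Σ 10^(L/10) = 1.097e+08 → L_total = 10·log₁₀(1.097e+08) = 80.40 dB SPL.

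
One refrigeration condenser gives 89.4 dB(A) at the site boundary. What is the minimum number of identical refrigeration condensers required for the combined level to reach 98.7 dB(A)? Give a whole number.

The shortfall is 98.7 − 89.4 = 9.3 dB, and N units add 10·log₁₀ N, so need 10·log₁₀ N ≥ 9.3.
N ≥ 10^(9.3/10) = 8.511, so N = 9.

9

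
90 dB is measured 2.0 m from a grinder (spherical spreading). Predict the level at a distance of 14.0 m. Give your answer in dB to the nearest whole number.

73 dB

Spherical spreading from a point source gives a 20·log₁₀(r₂/r₁) drop.
L₂ = 90 − 20·log₁₀(14.0/2.0) = 90 − 16.902 = 73.10 dB.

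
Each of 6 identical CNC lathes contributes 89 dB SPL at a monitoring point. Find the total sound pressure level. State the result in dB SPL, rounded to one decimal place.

L_total = L₁ + 10·log₁₀ N for N identical incoherent sources.
L_total = 89 + 10·log₁₀(6) = 89 + 7.782 = 96.78 dB SPL.

96.8 dB SPL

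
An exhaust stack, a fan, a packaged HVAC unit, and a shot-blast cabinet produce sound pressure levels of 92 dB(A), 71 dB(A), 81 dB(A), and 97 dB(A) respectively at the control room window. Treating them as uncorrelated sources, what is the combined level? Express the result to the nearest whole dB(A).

Incoherent sources combine by intensity addition: L_total = 10·log₁₀(Σ 10^(L_i/10)).
Σ 10^(L/10) = 10^(92/10) + 10^(71/10) + 10^(81/10) + 10^(97/10) = 6.735e+09.
L_total = 10·log₁₀(6.735e+09) = 98.28 dB(A).

98 dB(A)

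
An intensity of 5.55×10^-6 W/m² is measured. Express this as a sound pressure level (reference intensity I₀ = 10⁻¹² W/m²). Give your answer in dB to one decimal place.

L = 10·log₁₀(I/I₀) = 10·log₁₀(5.55×10^-6/10⁻¹²) = 10·log₁₀(5.55×10^6).
L = 10·(0.7443 + 6) = 67.44 dB.

67.4 dB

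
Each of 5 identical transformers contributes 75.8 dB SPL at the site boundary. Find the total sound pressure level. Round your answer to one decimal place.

N identical incoherent sources raise the level by 10·log₁₀ N.
L_total = 75.8 + 10·log₁₀(5) = 75.8 + 6.990 = 82.79 dB SPL.

82.8 dB SPL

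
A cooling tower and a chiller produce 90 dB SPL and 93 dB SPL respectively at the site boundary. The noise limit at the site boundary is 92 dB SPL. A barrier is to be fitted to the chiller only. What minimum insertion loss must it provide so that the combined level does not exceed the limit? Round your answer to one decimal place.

5.3 dB

Fixed contribution from the other source: Σ 10^(L/10) = 10^(90/10) = 1.000e+09 (90.00 dB SPL).
To meet 92 dB SPL overall, the treated chiller may contribute at most 10^(92/10) − 1.000e+09 = 5.849e+08, i.e. 87.67 dB SPL.
So the chiller must be reduced from 93 to 87.67 dB SPL: IL = 5.33 dB.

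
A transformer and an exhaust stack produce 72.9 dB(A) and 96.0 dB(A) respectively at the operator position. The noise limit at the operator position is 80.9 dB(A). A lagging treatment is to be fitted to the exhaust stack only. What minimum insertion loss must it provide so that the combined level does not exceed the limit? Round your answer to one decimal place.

Everything except the exhaust stack sums to 10^(72.9/10) = 1.950e+07 in linear terms, 72.90 dB(A).
To meet 80.9 dB(A) overall, the treated exhaust stack may contribute at most 10^(80.9/10) − 1.950e+07 = 1.035e+08, i.e. 80.15 dB(A).
So the exhaust stack must be reduced from 96.0 to 80.15 dB(A): IL = 15.85 dB.

15.8 dB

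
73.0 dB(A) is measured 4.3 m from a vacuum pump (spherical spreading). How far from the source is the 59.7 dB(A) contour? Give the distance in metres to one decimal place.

19.9 m

The 13.3 dB drop corresponds to a distance ratio of 10^(13.3/20) for a point source.
r₂ = 4.3·10^((73.0−59.7)/20) = 4.3·10^(13.3/20) = 19.88 m.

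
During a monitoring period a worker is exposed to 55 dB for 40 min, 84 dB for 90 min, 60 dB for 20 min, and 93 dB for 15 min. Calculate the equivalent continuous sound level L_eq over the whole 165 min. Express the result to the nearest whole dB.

85 dB

L_eq = 10·log₁₀[(1/T)·Σ tᵢ·10^(Lᵢ/10)] with T = 165 min.
Σ tᵢ·10^(Lᵢ/10) = 40·10^(55/10) + 90·10^(84/10) + 20·10^(60/10) + 15·10^(93/10) = 5.257e+10.
L_eq = 10·log₁₀(5.257e+10/165) = 85.03 dB.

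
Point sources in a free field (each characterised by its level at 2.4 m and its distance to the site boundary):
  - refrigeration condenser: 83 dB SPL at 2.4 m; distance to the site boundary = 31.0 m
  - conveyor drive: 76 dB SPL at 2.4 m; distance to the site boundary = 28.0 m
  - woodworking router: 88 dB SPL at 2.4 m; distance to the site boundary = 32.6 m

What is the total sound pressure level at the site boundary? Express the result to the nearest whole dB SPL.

67 dB SPL

Propagate each source to the receiver with L = L_ref − 20·log₁₀(r/r_ref), then add intensities.
refrigeration condenser: 83 − 20·log₁₀(31.0/2.4) = 83 − 22.22 = 60.78 dB SPL.
conveyor drive: 76 − 20·log₁₀(28.0/2.4) = 76 − 21.34 = 54.66 dB SPL.
woodworking router: 88 − 20·log₁₀(32.6/2.4) = 88 − 22.66 = 65.34 dB SPL.
Σ 10^(L/10) = 4.908e+06 → L_total = 10·log₁₀(4.908e+06) = 66.91 dB SPL.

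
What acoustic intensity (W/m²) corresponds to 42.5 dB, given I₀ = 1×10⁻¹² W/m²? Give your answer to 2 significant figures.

1.8e-08 W/m²

L = 10·log₁₀(I/I₀) ⇒ I = I₀·10^(L/10) = 10⁻¹² × 10^4.25.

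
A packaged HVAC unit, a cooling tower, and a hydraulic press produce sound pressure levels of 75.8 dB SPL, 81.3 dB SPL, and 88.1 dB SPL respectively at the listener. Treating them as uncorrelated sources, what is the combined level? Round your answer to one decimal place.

89.1 dB SPL

For uncorrelated sources the intensities add, so convert each level to linear form, sum, and take 10·log₁₀ of the total.
Σ 10^(L/10) = 10^(75.8/10) + 10^(81.3/10) + 10^(88.1/10) = 8.186e+08.
L_total = 10·log₁₀(8.186e+08) = 89.13 dB SPL.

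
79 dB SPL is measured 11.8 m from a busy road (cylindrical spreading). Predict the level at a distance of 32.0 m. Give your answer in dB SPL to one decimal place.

Line-source attenuation: ΔL = 10·log₁₀(r₂/r₁) = 10·log₁₀(32.0/11.8) = 4.333 dB.
L₂ = 79 − 10·log₁₀(32.0/11.8) = 79 − 4.333 = 74.67 dB SPL.

74.7 dB SPL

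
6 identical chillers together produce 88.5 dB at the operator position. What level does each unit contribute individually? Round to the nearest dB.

6 equal contributions raise the level by 10·log₁₀ 6 = 7.782 dB, so each unit alone gives 88.5 − 7.782.

81 dB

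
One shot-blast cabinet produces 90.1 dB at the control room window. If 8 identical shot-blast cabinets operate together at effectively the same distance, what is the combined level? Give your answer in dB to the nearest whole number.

99 dB

N identical incoherent sources raise the level by 10·log₁₀ N.
L_total = 90.1 + 10·log₁₀(8) = 90.1 + 9.031 = 99.13 dB.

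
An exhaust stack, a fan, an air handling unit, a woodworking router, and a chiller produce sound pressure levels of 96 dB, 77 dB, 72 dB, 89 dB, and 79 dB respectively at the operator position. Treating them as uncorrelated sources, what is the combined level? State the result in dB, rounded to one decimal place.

96.9 dB

Incoherent sources combine by intensity addition: L_total = 10·log₁₀(Σ 10^(L_i/10)).
Σ 10^(L/10) = 10^(96/10) + 10^(77/10) + 10^(72/10) + 10^(89/10) + 10^(79/10) = 4.921e+09.
L_total = 10·log₁₀(4.921e+09) = 96.92 dB.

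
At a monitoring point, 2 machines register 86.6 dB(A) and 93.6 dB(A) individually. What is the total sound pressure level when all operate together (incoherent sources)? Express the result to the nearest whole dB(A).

For uncorrelated sources the intensities add, so convert each level to linear form, sum, and take 10·log₁₀ of the total.
Σ 10^(L/10) = 10^(86.6/10) + 10^(93.6/10) = 2.748e+09.
L_total = 10·log₁₀(2.748e+09) = 94.39 dB(A).

94 dB(A)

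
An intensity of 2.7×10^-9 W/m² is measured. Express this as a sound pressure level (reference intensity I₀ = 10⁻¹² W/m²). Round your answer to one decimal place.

34.3 dB

L = 10·log₁₀(I/I₀) = 10·log₁₀(2.7×10^-9/10⁻¹²) = 10·log₁₀(2.7×10^3).
L = 10·(0.4314 + 3) = 34.31 dB.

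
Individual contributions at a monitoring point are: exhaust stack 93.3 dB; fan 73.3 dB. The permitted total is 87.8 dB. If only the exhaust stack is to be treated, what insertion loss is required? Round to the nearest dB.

6 dB

Everything except the exhaust stack sums to 10^(73.3/10) = 2.138e+07 in linear terms, 73.30 dB.
The limit corresponds to 10^(87.8/10) = 6.026e+08; subtracting the fixed part leaves 5.812e+08 for the exhaust stack, i.e. 87.64 dB.
So the exhaust stack must be reduced from 93.3 to 87.64 dB: IL = 5.66 dB.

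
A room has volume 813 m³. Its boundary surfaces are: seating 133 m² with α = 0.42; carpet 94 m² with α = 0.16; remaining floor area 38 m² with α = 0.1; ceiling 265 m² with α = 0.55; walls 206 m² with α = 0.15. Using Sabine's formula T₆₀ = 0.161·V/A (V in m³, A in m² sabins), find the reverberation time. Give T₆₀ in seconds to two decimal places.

A = Σ Sᵢαᵢ = 133·0.42 + 94·0.16 + 38·0.1 + 265·0.55 + 206·0.15 = 251.35 m².
T₆₀ = 0.161 × 813 / 251.35 = 0.521 s.

0.52 s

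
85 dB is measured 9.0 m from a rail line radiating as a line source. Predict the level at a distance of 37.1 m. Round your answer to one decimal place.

Line-source attenuation: ΔL = 10·log₁₀(r₂/r₁) = 10·log₁₀(37.1/9.0) = 6.151 dB.
L₂ = 85 − 10·log₁₀(37.1/9.0) = 85 − 6.151 = 78.85 dB.

78.8 dB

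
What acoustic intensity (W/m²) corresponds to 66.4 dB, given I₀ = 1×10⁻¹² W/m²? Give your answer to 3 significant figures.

4.37e-06 W/m²

I/I₀ = 10^(66.4/10) = 4.365e+06, so I = 4.365e+06 × 10⁻¹² W/m².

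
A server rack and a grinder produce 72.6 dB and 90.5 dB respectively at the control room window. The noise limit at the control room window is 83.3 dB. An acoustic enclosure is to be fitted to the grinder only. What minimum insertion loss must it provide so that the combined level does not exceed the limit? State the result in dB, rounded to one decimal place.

7.6 dB

Everything except the grinder sums to 10^(72.6/10) = 1.820e+07 in linear terms, 72.60 dB.
To meet 83.3 dB overall, the treated grinder may contribute at most 10^(83.3/10) − 1.820e+07 = 1.956e+08, i.e. 82.91 dB.
Required insertion loss = 90.5 − 82.91 = 7.59 dB.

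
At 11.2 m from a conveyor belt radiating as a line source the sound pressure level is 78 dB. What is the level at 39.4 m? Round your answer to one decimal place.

72.5 dB

For a line source, L₂ = L₁ − 10·log₁₀(r₂/r₁).
L₂ = 78 − 10·log₁₀(39.4/11.2) = 78 − 5.463 = 72.54 dB.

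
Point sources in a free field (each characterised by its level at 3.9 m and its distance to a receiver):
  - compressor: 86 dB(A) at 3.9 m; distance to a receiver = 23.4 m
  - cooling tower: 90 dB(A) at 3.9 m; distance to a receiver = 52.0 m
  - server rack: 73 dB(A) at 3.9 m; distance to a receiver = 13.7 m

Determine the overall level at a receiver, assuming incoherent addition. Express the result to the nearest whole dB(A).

73 dB(A)

First find each source's level at the receiver (point-source: −20·log₁₀(r/r_ref)), then combine on an intensity basis.
compressor: 86 − 20·log₁₀(23.4/3.9) = 86 − 15.56 = 70.44 dB(A).
cooling tower: 90 − 20·log₁₀(52.0/3.9) = 90 − 22.50 = 67.50 dB(A).
server rack: 73 − 20·log₁₀(13.7/3.9) = 73 − 10.91 = 62.09 dB(A).
Σ 10^(L/10) = 1.830e+07 → L_total = 10·log₁₀(1.830e+07) = 72.62 dB(A).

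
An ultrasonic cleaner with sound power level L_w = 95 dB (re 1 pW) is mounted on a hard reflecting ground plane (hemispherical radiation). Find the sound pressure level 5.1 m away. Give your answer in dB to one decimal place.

The power spreads over a hemisphere of area 2π·r², so L_p = L_w − 10·log₁₀(2π·r²).
2π·r² = 163.4 m², 10·log₁₀ of that is 22.133 dB.
L_p = 95 − 22.133 = 72.87 dB.

72.9 dB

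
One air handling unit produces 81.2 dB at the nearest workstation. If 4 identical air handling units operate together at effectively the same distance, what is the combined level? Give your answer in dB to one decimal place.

L_total = L₁ + 10·log₁₀ N for N identical incoherent sources.
L_total = 81.2 + 10·log₁₀(4) = 81.2 + 6.021 = 87.22 dB.

87.2 dB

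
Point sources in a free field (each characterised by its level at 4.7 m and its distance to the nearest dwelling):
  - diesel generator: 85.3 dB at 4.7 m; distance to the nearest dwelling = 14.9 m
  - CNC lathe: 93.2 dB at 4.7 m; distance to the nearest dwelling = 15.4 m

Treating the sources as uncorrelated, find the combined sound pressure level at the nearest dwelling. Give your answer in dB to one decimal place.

83.6 dB

Apply inverse-square spreading to bring every level to the receiver, then sum 10^(L/10).
diesel generator: 85.3 − 20·log₁₀(14.9/4.7) = 85.3 − 10.02 = 75.28 dB.
CNC lathe: 93.2 − 20·log₁₀(15.4/4.7) = 93.2 − 10.31 = 82.89 dB.
Σ 10^(L/10) = 2.283e+08 → L_total = 10·log₁₀(2.283e+08) = 83.59 dB.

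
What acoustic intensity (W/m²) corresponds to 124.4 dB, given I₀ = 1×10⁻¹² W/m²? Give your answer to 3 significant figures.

I = I₀·10^(L/10) = 10⁻¹² × 10^(124.4/10) = 10^(0.440).

2.75 W/m²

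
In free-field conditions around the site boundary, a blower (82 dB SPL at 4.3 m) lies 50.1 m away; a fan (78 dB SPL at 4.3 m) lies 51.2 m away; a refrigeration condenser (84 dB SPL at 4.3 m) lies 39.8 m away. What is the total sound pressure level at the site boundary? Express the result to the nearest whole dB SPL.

67 dB SPL

Propagate each source to the receiver with L = L_ref − 20·log₁₀(r/r_ref), then add intensities.
blower: 82 − 20·log₁₀(50.1/4.3) = 82 − 21.33 = 60.67 dB SPL.
fan: 78 − 20·log₁₀(51.2/4.3) = 78 − 21.52 = 56.48 dB SPL.
refrigeration condenser: 84 − 20·log₁₀(39.8/4.3) = 84 − 19.33 = 64.67 dB SPL.
Σ 10^(L/10) = 4.545e+06 → L_total = 10·log₁₀(4.545e+06) = 66.57 dB SPL.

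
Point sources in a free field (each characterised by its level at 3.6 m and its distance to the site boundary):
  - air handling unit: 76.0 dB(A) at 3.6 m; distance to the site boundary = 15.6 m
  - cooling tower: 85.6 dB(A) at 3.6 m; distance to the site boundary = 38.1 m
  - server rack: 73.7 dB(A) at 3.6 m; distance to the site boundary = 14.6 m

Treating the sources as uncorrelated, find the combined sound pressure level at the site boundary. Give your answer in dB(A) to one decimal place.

68.3 dB(A)

First find each source's level at the receiver (point-source: −20·log₁₀(r/r_ref)), then combine on an intensity basis.
air handling unit: 76.0 − 20·log₁₀(15.6/3.6) = 76.0 − 12.74 = 63.26 dB(A).
cooling tower: 85.6 − 20·log₁₀(38.1/3.6) = 85.6 − 20.49 = 65.11 dB(A).
server rack: 73.7 − 20·log₁₀(14.6/3.6) = 73.7 − 12.16 = 61.54 dB(A).
Σ 10^(L/10) = 6.787e+06 → L_total = 10·log₁₀(6.787e+06) = 68.32 dB(A).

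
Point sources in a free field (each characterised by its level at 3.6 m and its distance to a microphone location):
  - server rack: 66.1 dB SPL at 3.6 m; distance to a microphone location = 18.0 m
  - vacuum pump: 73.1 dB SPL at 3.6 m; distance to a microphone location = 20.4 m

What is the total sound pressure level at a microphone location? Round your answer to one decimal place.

59.0 dB SPL

Apply inverse-square spreading to bring every level to the receiver, then sum 10^(L/10).
server rack: 66.1 − 20·log₁₀(18.0/3.6) = 66.1 − 13.98 = 52.12 dB SPL.
vacuum pump: 73.1 − 20·log₁₀(20.4/3.6) = 73.1 − 15.07 = 58.03 dB SPL.
Σ 10^(L/10) = 7.988e+05 → L_total = 10·log₁₀(7.988e+05) = 59.02 dB SPL.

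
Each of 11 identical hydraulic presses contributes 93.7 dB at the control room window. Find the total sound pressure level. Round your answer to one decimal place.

L_total = L₁ + 10·log₁₀ N for N identical incoherent sources.
L_total = 93.7 + 10·log₁₀(11) = 93.7 + 10.414 = 104.11 dB.

104.1 dB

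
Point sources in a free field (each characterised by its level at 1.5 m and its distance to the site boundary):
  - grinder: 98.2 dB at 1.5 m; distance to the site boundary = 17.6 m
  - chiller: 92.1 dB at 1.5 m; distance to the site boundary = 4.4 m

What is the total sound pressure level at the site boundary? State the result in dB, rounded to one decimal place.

83.7 dB

First find each source's level at the receiver (point-source: −20·log₁₀(r/r_ref)), then combine on an intensity basis.
grinder: 98.2 − 20·log₁₀(17.6/1.5) = 98.2 − 21.39 = 76.81 dB.
chiller: 92.1 − 20·log₁₀(4.4/1.5) = 92.1 − 9.35 = 82.75 dB.
Σ 10^(L/10) = 2.365e+08 → L_total = 10·log₁₀(2.365e+08) = 83.74 dB.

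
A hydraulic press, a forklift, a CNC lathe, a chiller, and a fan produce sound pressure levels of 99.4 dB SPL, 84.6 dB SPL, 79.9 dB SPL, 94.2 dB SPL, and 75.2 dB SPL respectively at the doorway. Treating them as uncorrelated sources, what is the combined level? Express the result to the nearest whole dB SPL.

Incoherent sources combine by intensity addition: L_total = 10·log₁₀(Σ 10^(L_i/10)).
Σ 10^(L/10) = 10^(99.4/10) + 10^(84.6/10) + 10^(79.9/10) + 10^(94.2/10) + 10^(75.2/10) = 1.176e+10.
L_total = 10·log₁₀(1.176e+10) = 100.70 dB SPL.

101 dB SPL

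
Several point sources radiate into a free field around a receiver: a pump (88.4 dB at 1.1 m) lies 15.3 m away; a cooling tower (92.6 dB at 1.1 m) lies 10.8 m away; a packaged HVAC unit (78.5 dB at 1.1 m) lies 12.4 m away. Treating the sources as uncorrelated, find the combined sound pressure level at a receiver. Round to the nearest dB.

74 dB

Apply inverse-square spreading to bring every level to the receiver, then sum 10^(L/10).
pump: 88.4 − 20·log₁₀(15.3/1.1) = 88.4 − 22.87 = 65.53 dB.
cooling tower: 92.6 − 20·log₁₀(10.8/1.1) = 92.6 − 19.84 = 72.76 dB.
packaged HVAC unit: 78.5 − 20·log₁₀(12.4/1.1) = 78.5 − 21.04 = 57.46 dB.
Σ 10^(L/10) = 2.301e+07 → L_total = 10·log₁₀(2.301e+07) = 73.62 dB.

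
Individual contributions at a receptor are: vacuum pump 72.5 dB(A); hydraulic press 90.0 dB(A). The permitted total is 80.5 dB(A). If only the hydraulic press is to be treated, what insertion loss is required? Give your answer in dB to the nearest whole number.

10 dB

Fixed contribution from the other source: Σ 10^(L/10) = 10^(72.5/10) = 1.778e+07 (72.50 dB(A)).
To meet 80.5 dB(A) overall, the treated hydraulic press may contribute at most 10^(80.5/10) − 1.778e+07 = 9.442e+07, i.e. 79.75 dB(A).
Required insertion loss = 90.0 − 79.75 = 10.25 dB.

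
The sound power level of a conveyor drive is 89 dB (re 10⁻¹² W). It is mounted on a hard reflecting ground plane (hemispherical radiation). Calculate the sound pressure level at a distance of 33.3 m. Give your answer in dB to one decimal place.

50.6 dB

The power spreads over a hemisphere of area 2π·r², so L_p = L_w − 10·log₁₀(2π·r²).
2π·r² = 6967 m², 10·log₁₀ of that is 38.431 dB.
L_p = 89 − 38.431 = 50.57 dB.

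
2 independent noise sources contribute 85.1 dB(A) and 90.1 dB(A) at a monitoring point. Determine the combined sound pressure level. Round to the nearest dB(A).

Incoherent sources combine by intensity addition: L_total = 10·log₁₀(Σ 10^(L_i/10)).
Σ 10^(L/10) = 10^(85.1/10) + 10^(90.1/10) = 1.347e+09.
L_total = 10·log₁₀(1.347e+09) = 91.29 dB(A).

91 dB(A)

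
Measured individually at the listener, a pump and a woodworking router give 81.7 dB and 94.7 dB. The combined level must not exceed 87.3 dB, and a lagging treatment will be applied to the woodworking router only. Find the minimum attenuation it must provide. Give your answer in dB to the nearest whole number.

Fixed contribution from the other source: Σ 10^(L/10) = 10^(81.7/10) = 1.479e+08 (81.70 dB).
To meet 87.3 dB overall, the treated woodworking router may contribute at most 10^(87.3/10) − 1.479e+08 = 3.891e+08, i.e. 85.90 dB.
Required insertion loss = 94.7 − 85.90 = 8.80 dB.

9 dB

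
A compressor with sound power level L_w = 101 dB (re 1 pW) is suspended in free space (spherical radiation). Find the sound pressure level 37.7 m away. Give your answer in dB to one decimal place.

Free-field spherical radiation: L_p = L_w − 10·log₁₀(4π·r²), r = 37.7 m.
4π·r² = 1.786e+04 m², 10·log₁₀ of that is 42.519 dB.
L_p = 101 − 42.519 = 58.48 dB.

58.5 dB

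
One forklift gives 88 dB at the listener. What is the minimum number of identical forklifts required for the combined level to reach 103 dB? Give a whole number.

32

The shortfall is 103 − 88 = 15.0 dB, and N units add 10·log₁₀ N, so need 10·log₁₀ N ≥ 15.0.
N ≥ 10^(15.0/10) = 31.623, so N = 32.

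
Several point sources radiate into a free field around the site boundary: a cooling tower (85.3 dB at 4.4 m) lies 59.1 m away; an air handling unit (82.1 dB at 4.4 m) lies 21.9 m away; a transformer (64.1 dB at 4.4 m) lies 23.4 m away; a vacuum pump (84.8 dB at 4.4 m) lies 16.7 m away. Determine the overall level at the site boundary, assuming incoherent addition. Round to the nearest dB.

First find each source's level at the receiver (point-source: −20·log₁₀(r/r_ref)), then combine on an intensity basis.
cooling tower: 85.3 − 20·log₁₀(59.1/4.4) = 85.3 − 22.56 = 62.74 dB.
air handling unit: 82.1 − 20·log₁₀(21.9/4.4) = 82.1 − 13.94 = 68.16 dB.
transformer: 64.1 − 20·log₁₀(23.4/4.4) = 64.1 − 14.52 = 49.58 dB.
vacuum pump: 84.8 − 20·log₁₀(16.7/4.4) = 84.8 − 11.59 = 73.21 dB.
Σ 10^(L/10) = 2.948e+07 → L_total = 10·log₁₀(2.948e+07) = 74.70 dB.

75 dB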